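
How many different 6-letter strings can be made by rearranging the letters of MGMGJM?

60

MGMGJM has 6 letters with G appearing twice and M appearing 3 times.
The number of distinct arrangements is 6!/(3!·2!) = 720/12 = 60.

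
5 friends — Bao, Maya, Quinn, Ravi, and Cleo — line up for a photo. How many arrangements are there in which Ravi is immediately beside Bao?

Glue Ravi and Bao into one block (2 internal orders), leaving 4 units to arrange in a row.
That gives 2 × 4! = 2 × 24 = 48.

48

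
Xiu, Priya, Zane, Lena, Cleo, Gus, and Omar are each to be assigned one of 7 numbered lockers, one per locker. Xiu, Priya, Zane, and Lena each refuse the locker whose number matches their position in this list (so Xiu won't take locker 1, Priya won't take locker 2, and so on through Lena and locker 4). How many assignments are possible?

Let Aᵢ (for 1 ≤ i ≤ 4) be the placements that put person i in their forbidden locker. Any j of these fix j positions, leaving (7−j)! ways to fill the rest, and there are C(4,j) ways to pick which j.
By inclusion–exclusion, the number of valid placements is Σ_{j=0}^{4} (−1)^j C(4,j)·(7−j)!.
Computing: 5040 − 2880 + 720 − 96 + 6 = 2790.

2790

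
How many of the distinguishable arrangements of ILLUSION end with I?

2520

With the last slot taken by I, it remains to arrange the other 7 letters (LLUSION).
Those 7 letters have L appearing twice, giving (7)!/(2!) = 2520.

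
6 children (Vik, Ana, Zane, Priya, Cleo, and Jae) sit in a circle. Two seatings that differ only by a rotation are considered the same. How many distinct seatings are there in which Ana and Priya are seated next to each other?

Glue Ana and Priya into a block (2 internal orders). Seating 5 units around a circle gives (4)! arrangements.
So 2 × (4)! = 2 × 24 = 48.

48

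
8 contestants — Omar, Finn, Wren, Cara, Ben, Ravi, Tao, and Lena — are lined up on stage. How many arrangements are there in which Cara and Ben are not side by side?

There are 8! = 40320 arrangements in all. If Cara and Ben are adjacent, merging them into one block gives 2·(7)! = 10080 arrangements.
Complementary counting: 40320 − 10080 = 30240.

30240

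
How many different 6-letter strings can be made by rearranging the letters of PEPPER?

Letter multiplicities in PEPPER: E×2, P×3, R×1.
The number of distinct arrangements is 6!/(3!·2!) = 720/12 = 60.

60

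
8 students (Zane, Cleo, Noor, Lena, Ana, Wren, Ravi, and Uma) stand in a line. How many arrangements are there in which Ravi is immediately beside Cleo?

10080

Glue Ravi and Cleo into one block (2 internal orders), leaving 7 units to arrange in a row.
That gives 2 × 7! = 2 × 5040 = 10080.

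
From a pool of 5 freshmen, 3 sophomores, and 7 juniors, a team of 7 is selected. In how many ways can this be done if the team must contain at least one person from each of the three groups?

5516

Unrestricted: C(15,7) = 6435 ways to pick any 7 of the 15.
Subtract selections that omit an entire group: no freshmen → C(10,7) = 120; no sophomores → C(12,7) = 792; no juniors → C(8,7) = 8.
Add back selections omitting two groups (i.e. drawn from a single group): C(5,7) + C(3,7) + C(7,7) = 1.
By inclusion–exclusion: 6435 − 920 + 1 = 5516.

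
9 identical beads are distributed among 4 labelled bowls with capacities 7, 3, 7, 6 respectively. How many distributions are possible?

By stars and bars, unrestricted non-negative solutions to x_1+…+x_4 = 9 number C(9+3,3) = 220.
Subtract solutions that violate a single cap (substitute x_i' = x_i − (cap_i+1)): x_1 ≥ 8 gives C(4,3) = 4; x_2 ≥ 4 gives C(8,3) = 56; x_3 ≥ 8 gives C(4,3) = 4; x_4 ≥ 7 gives C(5,3) = 10. Together 74.
No two caps can be exceeded simultaneously, so the pair terms are all 0.
By inclusion–exclusion the count is 220 − 74 + 0 = 146.

146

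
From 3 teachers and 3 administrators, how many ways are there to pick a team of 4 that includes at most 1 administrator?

Split by how many administrators are chosen (0 through 1).
Sum: C(3,0)·C(3,4) + C(3,1)·C(3,3) = 0 + 3 = 3.

3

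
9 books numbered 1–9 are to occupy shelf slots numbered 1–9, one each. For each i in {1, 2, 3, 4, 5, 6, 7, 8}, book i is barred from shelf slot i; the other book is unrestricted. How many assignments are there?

Let Aᵢ (for 1 ≤ i ≤ 8) be the placements that put book i in its forbidden shelf slot. Any j of these fix j positions, leaving (9−j)! ways to fill the rest, and there are C(8,j) ways to pick which j.
By inclusion–exclusion, the number of valid placements is Σ_{j=0}^{8} (−1)^j C(8,j)·(9−j)!.
Computing: 362880 − 322560 + 141120 − 40320 + 8400 − 1344 + 168 − 16 + 1 = 148329.

148329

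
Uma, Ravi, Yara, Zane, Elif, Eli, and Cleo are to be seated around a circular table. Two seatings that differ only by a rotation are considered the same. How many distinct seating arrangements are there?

Around a circle, 7 distinct people have 7!/7 = (6)! = 720 rotationally distinct seatings.

720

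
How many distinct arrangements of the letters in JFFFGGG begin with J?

Fix J in the first position and arrange the remaining 6 letters.
Those 6 letters have F appearing 3 times and G appearing 3 times, giving (6)!/(3!·3!) = 20.

20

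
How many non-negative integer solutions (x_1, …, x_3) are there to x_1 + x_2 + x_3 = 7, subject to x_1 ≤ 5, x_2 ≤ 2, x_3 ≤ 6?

By stars and bars, unrestricted non-negative solutions to x_1+…+x_3 = 7 number C(7+2,2) = 36.
Subtract solutions that violate a single cap (substitute x_i' = x_i − (cap_i+1)): x_1 ≥ 6 gives C(3,2) = 3; x_2 ≥ 3 gives C(6,2) = 15; x_3 ≥ 7 gives C(2,2) = 1. Together 19.
No two caps can be exceeded simultaneously, so the pair terms are all 0.
By inclusion–exclusion the count is 36 − 19 + 0 = 17.

17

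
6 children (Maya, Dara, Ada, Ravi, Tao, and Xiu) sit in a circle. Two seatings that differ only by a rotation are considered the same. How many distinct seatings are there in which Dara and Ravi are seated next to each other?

48

Glue Dara and Ravi into a block (2 internal orders). Seating 5 units around a circle gives (4)! arrangements.
So 2 × (4)! = 2 × 24 = 48.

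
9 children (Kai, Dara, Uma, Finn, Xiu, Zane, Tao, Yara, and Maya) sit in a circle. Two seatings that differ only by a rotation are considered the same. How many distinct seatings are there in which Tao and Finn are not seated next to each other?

30240

Without the restriction there are (8)! = 40320 seatings.
Those with Tao next to Finn: fuse the pair into one unit and seat 8 units around a circle — 2·(7)! = 10080.
Subtracting, 40320 − 10080 = 30240.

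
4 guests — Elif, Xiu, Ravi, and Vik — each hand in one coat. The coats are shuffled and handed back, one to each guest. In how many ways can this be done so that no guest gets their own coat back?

9

This is the derangement count D_4: permutations of 4 items with no fixed point.
By inclusion–exclusion this is Σ_{j=0}^{4} (−1)^j C(4,j)·(4−j)!.
Computing: 24 − 24 + 12 − 4 + 1 = 9.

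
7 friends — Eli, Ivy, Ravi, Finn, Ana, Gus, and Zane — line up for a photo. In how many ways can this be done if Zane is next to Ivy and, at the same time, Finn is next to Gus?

480

Treat {Zane,Ivy} as one block (2 orders) and {Finn,Gus} as another (2 orders).
That leaves 5 units to arrange: 2 × 2 × 5! = 4 × 120 = 480.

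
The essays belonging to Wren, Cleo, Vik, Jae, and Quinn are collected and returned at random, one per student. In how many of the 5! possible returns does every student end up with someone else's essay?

44

This is the derangement count D_5: permutations of 5 items with no fixed point.
By inclusion–exclusion this is Σ_{j=0}^{5} (−1)^j C(5,j)·(5−j)!.
Computing: 120 − 120 + 60 − 20 + 5 − 1 = 44.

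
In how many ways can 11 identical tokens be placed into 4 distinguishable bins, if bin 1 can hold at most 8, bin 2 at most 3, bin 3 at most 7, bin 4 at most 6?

180

Without the upper bounds there are C(14,3) = 364 ways to split 11 among 4 bins.
Subtract solutions that violate a single cap (substitute x_i' = x_i − (cap_i+1)): x_1 ≥ 9 gives C(5,3) = 10; x_2 ≥ 4 gives C(10,3) = 120; x_3 ≥ 8 gives C(6,3) = 20; x_4 ≥ 7 gives C(7,3) = 35. Together 185.
Add back pairs where two caps are both exceeded: 0 + 0 + 0 + 0 + 1 + 0 = 1.
By inclusion–exclusion the count is 364 − 185 + 1 = 180.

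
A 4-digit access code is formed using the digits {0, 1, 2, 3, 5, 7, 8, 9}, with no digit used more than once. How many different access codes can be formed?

With no repetition, fill the 4 digits in order: 8 choices, then 7, down to 5.
That product is 8 × 7 × 6 × 5 = 1680.

1680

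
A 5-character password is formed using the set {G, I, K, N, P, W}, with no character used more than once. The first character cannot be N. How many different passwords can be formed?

600

The first character has 6−1 = 5 choices (anything except N).
The remaining 4 characters are filled from the other 5 symbols without repetition: 5 × 4 × 3 × 2 = 120.
Total: 5 × 120 = 600.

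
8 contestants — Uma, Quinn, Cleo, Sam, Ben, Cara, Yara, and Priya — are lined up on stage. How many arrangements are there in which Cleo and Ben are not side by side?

There are 8! = 40320 arrangements in all. If Cleo and Ben are adjacent, merging them into one block gives 2·(7)! = 10080 arrangements.
Complementary counting: 40320 − 10080 = 30240.

30240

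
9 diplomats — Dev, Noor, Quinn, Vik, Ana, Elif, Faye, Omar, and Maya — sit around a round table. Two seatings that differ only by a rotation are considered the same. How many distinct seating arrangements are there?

40320

Seat Dev anywhere (absorbing the rotational symmetry), then permute the other 8: (8)! = 40320.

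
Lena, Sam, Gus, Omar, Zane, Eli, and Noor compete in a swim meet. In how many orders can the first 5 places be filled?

2520

There are 7 choices for 1st place, 6 for 2nd, and so on down to 3 for position 5.
That gives 7 × 6 × 5 × 4 × 3 = 2520.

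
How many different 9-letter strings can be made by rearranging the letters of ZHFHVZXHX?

ZHFHVZXHX has 9 letters with H appearing 3 times, X appearing twice, and Z appearing twice.
Dividing 9! = 362880 by 3!·2!·2! = 24 for the repeated letters gives 15120.

15120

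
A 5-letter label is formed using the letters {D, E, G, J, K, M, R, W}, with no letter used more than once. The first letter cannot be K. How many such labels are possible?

5880

The first letter has 8−1 = 7 choices (anything except K).
The remaining 4 letters are filled from the other 7 symbols without repetition: 7 × 6 × 5 × 4 = 840.
Total: 7 × 840 = 5880.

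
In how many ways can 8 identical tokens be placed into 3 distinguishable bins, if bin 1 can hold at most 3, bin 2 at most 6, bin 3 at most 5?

Without the upper bounds there are C(10,2) = 45 ways to split 8 among 3 bins.
Subtract solutions that violate a single cap (substitute x_i' = x_i − (cap_i+1)): x_1 ≥ 4 gives C(6,2) = 15; x_2 ≥ 7 gives C(3,2) = 3; x_3 ≥ 6 gives C(4,2) = 6. Together 24.
No two caps can be exceeded simultaneously, so the pair terms are all 0.
By inclusion–exclusion the count is 45 − 24 + 0 = 21.

21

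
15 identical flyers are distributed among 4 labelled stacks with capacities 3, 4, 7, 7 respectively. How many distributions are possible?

70

Ignoring the caps, the number of non-negative solutions to x_1+…+x_4 = 15 is C(18,3) = 816.
Subtract solutions that violate a single cap (substitute x_i' = x_i − (cap_i+1)): x_1 ≥ 4 gives C(14,3) = 364; x_2 ≥ 5 gives C(13,3) = 286; x_3 ≥ 8 gives C(10,3) = 120; x_4 ≥ 8 gives C(10,3) = 120. Together 890.
Add back pairs where two caps are both exceeded: 84 + 20 + 20 + 10 + 10 + 0 = 144.
By inclusion–exclusion the count is 816 − 890 + 144 = 70.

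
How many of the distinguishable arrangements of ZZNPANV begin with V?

180

Fix V in the first position and arrange the remaining 6 letters.
Those 6 letters have N appearing twice and Z appearing twice, giving (6)!/(2!·2!) = 180.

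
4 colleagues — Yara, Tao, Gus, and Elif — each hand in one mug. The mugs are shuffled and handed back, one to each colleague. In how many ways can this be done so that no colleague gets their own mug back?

This is the derangement count D_4: permutations of 4 items with no fixed point.
By inclusion–exclusion this is Σ_{j=0}^{4} (−1)^j C(4,j)·(4−j)!.
Computing: 24 − 24 + 12 − 4 + 1 = 9.

9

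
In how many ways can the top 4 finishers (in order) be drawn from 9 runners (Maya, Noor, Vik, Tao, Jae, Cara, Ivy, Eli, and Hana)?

3024

This is an ordered selection of 4 from 9: P(9,4).
That gives 9 × 8 × 7 × 6 = 3024.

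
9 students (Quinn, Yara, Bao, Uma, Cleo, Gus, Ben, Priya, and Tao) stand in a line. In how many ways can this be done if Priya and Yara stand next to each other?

Treat {Priya, Yara} as a single unit. There are 8 units to order, and the pair itself can be ordered 2 ways.
So the count is 2·(8)! = 80640.

80640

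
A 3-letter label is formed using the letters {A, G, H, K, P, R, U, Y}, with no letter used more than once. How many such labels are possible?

With no repetition, fill the 3 letters in order: 8 choices, then 7, down to 6.
That product is 8 × 7 × 6 = 336.

336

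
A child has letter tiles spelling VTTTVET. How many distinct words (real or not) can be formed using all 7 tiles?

105

VTTTVET has 7 letters with T appearing 4 times and V appearing twice.
Dividing 7! = 5040 by 4!·2! = 48 for the repeated letters gives 105.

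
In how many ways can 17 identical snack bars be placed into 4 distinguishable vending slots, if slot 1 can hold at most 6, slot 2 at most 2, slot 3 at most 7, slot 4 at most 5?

Ignoring the caps, the number of non-negative solutions to x_1+…+x_4 = 17 is C(20,3) = 1140.
Subtract solutions that violate a single cap (substitute x_i' = x_i − (cap_i+1)): x_1 ≥ 7 gives C(13,3) = 286; x_2 ≥ 3 gives C(17,3) = 680; x_3 ≥ 8 gives C(12,3) = 220; x_4 ≥ 6 gives C(14,3) = 364. Together 1550.
Add back pairs where two caps are both exceeded: 120 + 10 + 35 + 84 + 165 + 20 = 434.
Subtract triples: 0 + 4 + 0 + 1 = 5.
By inclusion–exclusion the count is 1140 − 1550 + 434 − 5 = 19.

19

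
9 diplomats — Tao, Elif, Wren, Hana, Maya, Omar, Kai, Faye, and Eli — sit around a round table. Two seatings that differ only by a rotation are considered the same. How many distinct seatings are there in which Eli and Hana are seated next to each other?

Glue Eli and Hana into a block (2 internal orders). Seating 8 units around a circle gives (7)! arrangements.
So 2 × (7)! = 2 × 5040 = 10080.

10080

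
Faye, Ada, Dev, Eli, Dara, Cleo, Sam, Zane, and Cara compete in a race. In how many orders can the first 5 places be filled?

This is an ordered selection of 5 from 9: P(9,5).
That gives 9 × 8 × 7 × 6 × 5 = 15120.

15120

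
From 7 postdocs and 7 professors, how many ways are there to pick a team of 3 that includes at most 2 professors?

329

Split by how many professors are chosen (0 through 2).
Sum: C(7,0)·C(7,3) + C(7,1)·C(7,2) + C(7,2)·C(7,1) = 35 + 147 + 147 = 329.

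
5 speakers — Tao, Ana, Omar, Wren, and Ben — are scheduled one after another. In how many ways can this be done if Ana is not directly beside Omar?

There are 5! = 120 arrangements in all. If Ana and Omar are adjacent, merging them into one block gives 2·(4)! = 48 arrangements.
So 120 − 48 = 72 arrangements keep them apart.

72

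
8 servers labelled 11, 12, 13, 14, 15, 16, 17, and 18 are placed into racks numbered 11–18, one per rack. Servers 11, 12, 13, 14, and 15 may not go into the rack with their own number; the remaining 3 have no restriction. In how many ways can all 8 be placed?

Let Aᵢ (for 11 ≤ i ≤ 15) be the placements that put server i in its forbidden rack. Any j of these fix j positions, leaving (8−j)! ways to fill the rest, and there are C(5,j) ways to pick which j.
By inclusion–exclusion, the number of valid placements is Σ_{j=0}^{5} (−1)^j C(5,j)·(8−j)!.
Computing: 40320 − 25200 + 7200 − 1200 + 120 − 6 = 21234.

21234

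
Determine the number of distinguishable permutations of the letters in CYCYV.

30

CYCYV has 5 letters with C appearing twice and Y appearing twice.
The number of distinct arrangements is 5!/(2!·2!) = 120/4 = 30.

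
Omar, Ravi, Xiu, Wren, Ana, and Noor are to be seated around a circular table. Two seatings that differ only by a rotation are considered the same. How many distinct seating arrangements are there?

Seat Omar anywhere (absorbing the rotational symmetry), then permute the other 5: (5)! = 120.

120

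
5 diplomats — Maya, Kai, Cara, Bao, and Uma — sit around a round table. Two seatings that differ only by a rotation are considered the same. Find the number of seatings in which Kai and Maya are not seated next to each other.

12

Without the restriction there are (4)! = 24 seatings.
Those with Kai next to Maya: fuse the pair into one unit and seat 4 units around a circle — 2·(3)! = 12.
Subtracting, 24 − 12 = 12.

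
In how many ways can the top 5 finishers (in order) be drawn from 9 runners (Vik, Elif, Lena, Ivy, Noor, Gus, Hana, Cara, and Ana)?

15120

This is an ordered selection of 5 from 9: P(9,5).
That gives 9 × 8 × 7 × 6 × 5 = 15120.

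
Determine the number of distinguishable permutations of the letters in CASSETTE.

CASSETTE has 8 letters with E appearing twice, S appearing twice, and T appearing twice.
Dividing 8! = 40320 by 2!·2!·2! = 8 for the repeated letters gives 5040.

5040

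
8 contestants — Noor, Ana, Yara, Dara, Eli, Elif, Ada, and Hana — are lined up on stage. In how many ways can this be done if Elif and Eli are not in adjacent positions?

There are 8! = 40320 arrangements in all. If Elif and Eli are adjacent, merging them into one block gives 2·(7)! = 10080 arrangements.
Complementary counting: 40320 − 10080 = 30240.

30240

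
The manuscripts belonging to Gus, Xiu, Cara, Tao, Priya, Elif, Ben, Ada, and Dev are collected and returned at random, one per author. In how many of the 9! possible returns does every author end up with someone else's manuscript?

Count assignments avoiding every fixed point. For any j of the 9 authors fixed to their own manuscript, the other 9−j can be arranged in (9−j)! ways.
By inclusion–exclusion this is Σ_{j=0}^{9} (−1)^j C(9,j)·(9−j)!.
Computing: 362880 − 362880 + 181440 − 60480 + 15120 − 3024 + 504 − 72 + 9 − 1 = 133496.

133496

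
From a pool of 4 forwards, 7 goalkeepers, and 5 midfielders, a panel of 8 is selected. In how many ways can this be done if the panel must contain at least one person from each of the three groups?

12201

Unrestricted: C(16,8) = 12870 ways to pick any 8 of the 16.
Subtract selections that omit an entire group: no forwards → C(12,8) = 495; no goalkeepers → C(9,8) = 9; no midfielders → C(11,8) = 165.
Add back selections omitting two groups (i.e. drawn from a single group): C(4,8) + C(7,8) + C(5,8) = 0.
By inclusion–exclusion: 12870 − 669 + 0 = 12201.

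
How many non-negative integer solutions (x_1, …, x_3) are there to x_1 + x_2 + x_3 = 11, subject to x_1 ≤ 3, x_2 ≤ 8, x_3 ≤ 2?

6

Ignoring the caps, the number of non-negative solutions to x_1+…+x_3 = 11 is C(13,2) = 78.
Subtract solutions that violate a single cap (substitute x_i' = x_i − (cap_i+1)): x_1 ≥ 4 gives C(9,2) = 36; x_2 ≥ 9 gives C(4,2) = 6; x_3 ≥ 3 gives C(10,2) = 45. Together 87.
Add back pairs where two caps are both exceeded: 0 + 15 + 0 = 15.
By inclusion–exclusion the count is 78 − 87 + 15 = 6.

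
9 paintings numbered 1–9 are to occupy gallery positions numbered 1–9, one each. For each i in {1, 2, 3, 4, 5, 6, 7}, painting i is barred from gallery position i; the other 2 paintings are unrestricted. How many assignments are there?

Let Aᵢ (for 1 ≤ i ≤ 7) be the placements that put painting i in its forbidden gallery position. Any j of these fix j positions, leaving (9−j)! ways to fill the rest, and there are C(7,j) ways to pick which j.
By inclusion–exclusion, the number of valid placements is Σ_{j=0}^{7} (−1)^j C(7,j)·(9−j)!.
Computing: 362880 − 282240 + 105840 − 25200 + 4200 − 504 + 42 − 2 = 165016.

165016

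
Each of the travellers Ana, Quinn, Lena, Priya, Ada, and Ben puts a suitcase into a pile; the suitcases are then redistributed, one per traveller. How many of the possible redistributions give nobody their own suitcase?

Let Aᵢ be the assignments in which traveller i gets their own suitcase. We want the size of the complement of A₁∪…∪A_6.
By inclusion–exclusion this is Σ_{j=0}^{6} (−1)^j C(6,j)·(6−j)!.
Computing: 720 − 720 + 360 − 120 + 30 − 6 + 1 = 265.

265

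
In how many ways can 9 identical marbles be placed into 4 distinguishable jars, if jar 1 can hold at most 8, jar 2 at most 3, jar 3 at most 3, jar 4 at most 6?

Ignoring the caps, the number of non-negative solutions to x_1+…+x_4 = 9 is C(12,3) = 220.
Subtract solutions that violate a single cap (substitute x_i' = x_i − (cap_i+1)): x_1 ≥ 9 gives C(3,3) = 1; x_2 ≥ 4 gives C(8,3) = 56; x_3 ≥ 4 gives C(8,3) = 56; x_4 ≥ 7 gives C(5,3) = 10. Together 123.
Add back pairs where two caps are both exceeded: 0 + 0 + 0 + 4 + 0 + 0 = 4.
By inclusion–exclusion the count is 220 − 123 + 4 = 101.

101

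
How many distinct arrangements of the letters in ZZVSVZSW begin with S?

420

With the first slot taken by S, it remains to arrange the other 7 letters (ZZVVZSW).
Those 7 letters have V appearing twice and Z appearing 3 times, giving (7)!/(3!·2!) = 420.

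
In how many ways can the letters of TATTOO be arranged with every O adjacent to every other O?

20

Treat the 2 copies of O as a single block. The multiset to arrange is then {OO, A, T, T, T}, 5 items in all.
That gives (5)!/(3!) = 20 arrangements.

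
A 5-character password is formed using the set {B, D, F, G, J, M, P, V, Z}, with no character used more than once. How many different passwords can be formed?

15120

Choose and order 5 of the 9 symbols: the first character has 9 options, the next 8, and so on down to 5.
That product is 9 × 8 × 7 × 6 × 5 = 15120.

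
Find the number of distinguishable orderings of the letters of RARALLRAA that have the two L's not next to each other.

There are 9!/(4!·3!·2!) = 1260 arrangements of RARALLRAA in total.
Arrangements with the L's together: treat LL as one letter, giving (8)!/(4!·3!) = 280.
Subtracting, 1260 − 280 = 980 arrangements keep the L's apart.

980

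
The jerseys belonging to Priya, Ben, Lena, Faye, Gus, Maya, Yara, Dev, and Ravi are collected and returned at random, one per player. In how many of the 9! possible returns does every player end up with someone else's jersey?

This is the derangement count D_9: permutations of 9 items with no fixed point.
By inclusion–exclusion this is Σ_{j=0}^{9} (−1)^j C(9,j)·(9−j)!.
Computing: 362880 − 362880 + 181440 − 60480 + 15120 − 3024 + 504 − 72 + 9 − 1 = 133496.

133496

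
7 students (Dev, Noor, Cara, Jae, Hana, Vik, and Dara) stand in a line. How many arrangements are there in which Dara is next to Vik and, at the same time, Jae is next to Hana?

Treat {Dara,Vik} as one block (2 orders) and {Jae,Hana} as another (2 orders).
That leaves 5 units to arrange: 2 × 2 × 5! = 4 × 120 = 480.

480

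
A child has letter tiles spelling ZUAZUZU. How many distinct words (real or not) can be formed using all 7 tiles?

140

Letter multiplicities in ZUAZUZU: A×1, U×3, Z×3.
Dividing 7! = 5040 by 3!·3! = 36 for the repeated letters gives 140.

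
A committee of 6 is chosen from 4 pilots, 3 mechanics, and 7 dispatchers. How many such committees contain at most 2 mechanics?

Split by how many mechanics are chosen (0 through 2).
Sum: C(3,0)·C(11,6) + C(3,1)·C(11,5) + C(3,2)·C(11,4) = 462 + 1386 + 990 = 2838.

2838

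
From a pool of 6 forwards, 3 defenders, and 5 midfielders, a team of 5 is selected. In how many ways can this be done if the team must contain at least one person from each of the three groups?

1365

Total 5-person selections from all 14: C(14,5) = 2002.
Subtract selections that omit an entire group: no forwards → C(8,5) = 56; no defenders → C(11,5) = 462; no midfielders → C(9,5) = 126.
Add back selections omitting two groups (i.e. drawn from a single group): C(6,5) + C(3,5) + C(5,5) = 7.
By inclusion–exclusion: 2002 − 644 + 7 = 1365.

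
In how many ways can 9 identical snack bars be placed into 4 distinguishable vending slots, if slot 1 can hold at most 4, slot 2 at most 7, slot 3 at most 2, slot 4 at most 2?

Ignoring the caps, the number of non-negative solutions to x_1+…+x_4 = 9 is C(12,3) = 220.
Subtract solutions that violate a single cap (substitute x_i' = x_i − (cap_i+1)): x_1 ≥ 5 gives C(7,3) = 35; x_2 ≥ 8 gives C(4,3) = 4; x_3 ≥ 3 gives C(9,3) = 84; x_4 ≥ 3 gives C(9,3) = 84. Together 207.
Add back pairs where two caps are both exceeded: 0 + 4 + 4 + 0 + 0 + 20 = 28.
By inclusion–exclusion the count is 220 − 207 + 28 = 41.

41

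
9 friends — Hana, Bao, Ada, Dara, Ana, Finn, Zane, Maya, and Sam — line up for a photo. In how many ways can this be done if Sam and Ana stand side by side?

Treat {Sam, Ana} as a single unit. There are 8 units to order, and the pair itself can be ordered 2 ways.
That gives 2 × 8! = 2 × 40320 = 80640.

80640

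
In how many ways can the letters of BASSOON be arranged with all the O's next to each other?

Treat the 2 copies of O as a single block. The multiset to arrange is then {OO, A, B, N, S, S}, 6 items in all.
That gives (6)!/(2!) = 360 arrangements.

360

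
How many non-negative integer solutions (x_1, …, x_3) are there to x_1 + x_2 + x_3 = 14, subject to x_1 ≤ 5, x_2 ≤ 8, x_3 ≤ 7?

Without the upper bounds there are C(16,2) = 120 ways to split 14 among 3 variables.
Subtract solutions that violate a single cap (substitute x_i' = x_i − (cap_i+1)): x_1 ≥ 6 gives C(10,2) = 45; x_2 ≥ 9 gives C(7,2) = 21; x_3 ≥ 8 gives C(8,2) = 28. Together 94.
Add back pairs where two caps are both exceeded: 0 + 1 + 0 = 1.
By inclusion–exclusion the count is 120 − 94 + 1 = 27.

27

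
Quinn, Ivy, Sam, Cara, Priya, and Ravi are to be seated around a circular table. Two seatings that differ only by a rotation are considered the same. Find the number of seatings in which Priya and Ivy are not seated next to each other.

All circular seatings of 6 people number (5)! = 120.
Seatings with Priya beside Ivy: treat them as a block with 2 internal orders, giving 2 × (4)! = 48.
Subtracting, 120 − 48 = 72.

72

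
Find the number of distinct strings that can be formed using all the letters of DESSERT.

DESSERT has 7 letters with E appearing twice and S appearing twice.
So there are 7! / (2!·2!) = 1260 distinguishable arrangements.

1260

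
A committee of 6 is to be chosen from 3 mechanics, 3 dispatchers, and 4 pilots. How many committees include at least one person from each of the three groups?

Total 6-person selections from all 10: C(10,6) = 210.
Selections missing a whole group: no mechanics → C(7,6) = 7; no dispatchers → C(7,6) = 7; no pilots → C(6,6) = 1.
Add back selections omitting two groups (i.e. drawn from a single group): C(3,6) + C(3,6) + C(4,6) = 0.
By inclusion–exclusion: 210 − 15 + 0 = 195.

195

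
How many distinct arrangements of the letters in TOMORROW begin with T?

420

Fix T in the first position and arrange the remaining 7 letters.
Those 7 letters have O appearing 3 times and R appearing twice, giving (7)!/(3!·2!) = 420.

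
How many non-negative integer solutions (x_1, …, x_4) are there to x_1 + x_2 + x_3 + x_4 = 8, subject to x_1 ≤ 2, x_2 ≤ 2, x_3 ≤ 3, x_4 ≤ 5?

26

By stars and bars, unrestricted non-negative solutions to x_1+…+x_4 = 8 number C(8+3,3) = 165.
Subtract solutions that violate a single cap (substitute x_i' = x_i − (cap_i+1)): x_1 ≥ 3 gives C(8,3) = 56; x_2 ≥ 3 gives C(8,3) = 56; x_3 ≥ 4 gives C(7,3) = 35; x_4 ≥ 6 gives C(5,3) = 10. Together 157.
Add back pairs where two caps are both exceeded: 10 + 4 + 0 + 4 + 0 + 0 = 18.
By inclusion–exclusion the count is 165 − 157 + 18 = 26.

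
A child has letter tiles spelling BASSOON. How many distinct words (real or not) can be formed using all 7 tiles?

1260

BASSOON has 7 letters with O appearing twice and S appearing twice.
So there are 7! / (2!·2!) = 1260 distinguishable arrangements.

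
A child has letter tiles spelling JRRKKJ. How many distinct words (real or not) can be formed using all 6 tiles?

90

The 6 letters of JRRKKJ have repeats: J appearing twice, K appearing twice, and R appearing twice.
The number of distinct arrangements is 6!/(2!·2!·2!) = 720/8 = 90.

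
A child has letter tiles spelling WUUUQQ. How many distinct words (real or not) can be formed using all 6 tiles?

The 6 letters of WUUUQQ have repeats: Q appearing twice and U appearing 3 times.
The number of distinct arrangements is 6!/(3!·2!) = 720/12 = 60.

60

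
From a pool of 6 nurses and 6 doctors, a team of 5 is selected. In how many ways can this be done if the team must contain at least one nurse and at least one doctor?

780

Unrestricted: C(12,5) = 792 ways to pick any 5 of the 12.
Selections missing a whole group: no nurses → C(6,5) = 6; no doctors → C(6,5) = 6.
Both groups omitted at once is impossible, so 792 − 12 = 780.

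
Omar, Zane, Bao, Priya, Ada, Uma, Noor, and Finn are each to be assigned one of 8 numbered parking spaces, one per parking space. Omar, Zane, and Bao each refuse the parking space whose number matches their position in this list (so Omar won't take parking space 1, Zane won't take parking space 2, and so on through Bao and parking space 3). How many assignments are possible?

27240

Let Aᵢ (for i ∈ {1, 2, 3}) be the placements that put person i in their forbidden parking space. Any j of these fix j positions, leaving (8−j)! ways to fill the rest, and there are C(3,j) ways to pick which j.
By inclusion–exclusion, the number of valid placements is Σ_{j=0}^{3} (−1)^j C(3,j)·(8−j)!.
Computing: 40320 − 15120 + 2160 − 120 = 27240.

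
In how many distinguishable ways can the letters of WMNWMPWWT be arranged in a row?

Letter multiplicities in WMNWMPWWT: M×2, N×1, P×1, T×1, W×4.
So there are 9! / (4!·2!) = 7560 distinguishable arrangements.

7560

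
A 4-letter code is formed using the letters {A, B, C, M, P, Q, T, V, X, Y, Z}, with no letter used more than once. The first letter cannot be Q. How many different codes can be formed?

The first letter has 11−1 = 10 choices (anything except Q).
The remaining 3 letters are filled from the other 10 symbols without repetition: 10 × 9 × 8 = 720.
Total: 10 × 720 = 7200.

7200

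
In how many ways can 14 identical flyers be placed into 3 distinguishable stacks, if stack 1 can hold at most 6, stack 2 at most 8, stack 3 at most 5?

By stars and bars, unrestricted non-negative solutions to x_1+…+x_3 = 14 number C(14+2,2) = 120.
Subtract solutions that violate a single cap (substitute x_i' = x_i − (cap_i+1)): x_1 ≥ 7 gives C(9,2) = 36; x_2 ≥ 9 gives C(7,2) = 21; x_3 ≥ 6 gives C(10,2) = 45. Together 102.
Add back pairs where two caps are both exceeded: 0 + 3 + 0 = 3.
By inclusion–exclusion the count is 120 − 102 + 3 = 21.

21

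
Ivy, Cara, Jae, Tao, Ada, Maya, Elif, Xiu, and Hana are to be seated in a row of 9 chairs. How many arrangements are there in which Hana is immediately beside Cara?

Treat {Hana, Cara} as a single unit. There are 8 units to order, and the pair itself can be ordered 2 ways.
That gives 2 × 8! = 2 × 40320 = 80640.

80640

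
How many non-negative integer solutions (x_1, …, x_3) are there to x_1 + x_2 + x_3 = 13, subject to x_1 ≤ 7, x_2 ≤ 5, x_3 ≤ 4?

By stars and bars, unrestricted non-negative solutions to x_1+…+x_3 = 13 number C(13+2,2) = 105.
Subtract solutions that violate a single cap (substitute x_i' = x_i − (cap_i+1)): x_1 ≥ 8 gives C(7,2) = 21; x_2 ≥ 6 gives C(9,2) = 36; x_3 ≥ 5 gives C(10,2) = 45. Together 102.
Add back pairs where two caps are both exceeded: 0 + 1 + 6 = 7.
By inclusion–exclusion the count is 105 − 102 + 7 = 10.

10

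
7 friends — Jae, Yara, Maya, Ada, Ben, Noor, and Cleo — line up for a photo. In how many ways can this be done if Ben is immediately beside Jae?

1440

Place the 5 others and the Ben-Jae pair as 6 objects in a line; the pair has 2 internal arrangements.
So the count is 2·(6)! = 1440.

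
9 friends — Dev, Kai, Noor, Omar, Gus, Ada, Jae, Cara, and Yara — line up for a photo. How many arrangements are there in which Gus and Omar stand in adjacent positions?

80640

Place the 7 others and the Gus-Omar pair as 8 objects in a line; the pair has 2 internal arrangements.
That gives 2 × 8! = 2 × 40320 = 80640.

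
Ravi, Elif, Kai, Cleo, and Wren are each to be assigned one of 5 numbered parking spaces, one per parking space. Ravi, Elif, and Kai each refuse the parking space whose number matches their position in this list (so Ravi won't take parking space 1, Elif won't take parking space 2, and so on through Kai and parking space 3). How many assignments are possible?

64

Let Aᵢ (for i ∈ {1, 2, 3}) be the placements that put person i in their forbidden parking space. Any j of these fix j positions, leaving (5−j)! ways to fill the rest, and there are C(3,j) ways to pick which j.
By inclusion–exclusion, the number of valid placements is Σ_{j=0}^{3} (−1)^j C(3,j)·(5−j)!.
Computing: 120 − 72 + 18 − 2 = 64.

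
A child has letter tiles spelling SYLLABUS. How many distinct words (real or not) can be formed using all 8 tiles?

10080

SYLLABUS has 8 letters with L appearing twice and S appearing twice.
So there are 8! / (2!·2!) = 10080 distinguishable arrangements.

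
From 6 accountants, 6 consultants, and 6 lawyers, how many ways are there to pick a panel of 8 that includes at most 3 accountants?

34947

Split by how many accountants are chosen (0 through 3).
Sum: C(6,0)·C(12,8) + C(6,1)·C(12,7) + C(6,2)·C(12,6) + C(6,3)·C(12,5) = 495 + 4752 + 13860 + 15840 = 34947.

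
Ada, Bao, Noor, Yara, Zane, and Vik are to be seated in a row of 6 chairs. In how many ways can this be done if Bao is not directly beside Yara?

Of the 6! = 720 arrangements, those with Bao and Yara adjacent number 2 × 5! = 240 (treat the pair as a block with 2 internal orders).
So 720 − 240 = 480 arrangements keep them apart.

480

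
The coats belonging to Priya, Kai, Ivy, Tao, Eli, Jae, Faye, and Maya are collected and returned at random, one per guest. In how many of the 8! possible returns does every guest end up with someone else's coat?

Count assignments avoiding every fixed point. For any j of the 8 guests fixed to their own coat, the other 8−j can be arranged in (8−j)! ways.
By inclusion–exclusion this is Σ_{j=0}^{8} (−1)^j C(8,j)·(8−j)!.
Computing: 40320 − 40320 + 20160 − 6720 + 1680 − 336 + 56 − 8 + 1 = 14833.

14833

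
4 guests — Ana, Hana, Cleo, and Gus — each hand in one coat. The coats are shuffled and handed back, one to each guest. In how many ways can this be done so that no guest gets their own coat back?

Count assignments avoiding every fixed point. For any j of the 4 guests fixed to their own coat, the other 4−j can be arranged in (4−j)! ways.
By inclusion–exclusion this is Σ_{j=0}^{4} (−1)^j C(4,j)·(4−j)!.
Computing: 24 − 24 + 12 − 4 + 1 = 9.

9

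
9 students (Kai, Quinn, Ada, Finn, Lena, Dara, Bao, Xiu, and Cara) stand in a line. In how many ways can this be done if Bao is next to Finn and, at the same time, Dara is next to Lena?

Treat {Bao,Finn} as one block (2 orders) and {Dara,Lena} as another (2 orders).
That leaves 7 units to arrange: 2 × 2 × 7! = 4 × 5040 = 20160.

20160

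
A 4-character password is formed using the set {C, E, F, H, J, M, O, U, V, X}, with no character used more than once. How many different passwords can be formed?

5040

With no repetition, fill the 4 characters in order: 10 choices, then 9, down to 7.
10 × 9 × 8 × 7 = 5040.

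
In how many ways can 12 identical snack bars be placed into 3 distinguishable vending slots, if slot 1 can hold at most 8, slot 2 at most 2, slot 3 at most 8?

18

Without the upper bounds there are C(14,2) = 91 ways to split 12 among 3 vending slots.
Subtract solutions that violate a single cap (substitute x_i' = x_i − (cap_i+1)): x_1 ≥ 9 gives C(5,2) = 10; x_2 ≥ 3 gives C(11,2) = 55; x_3 ≥ 9 gives C(5,2) = 10. Together 75.
Add back pairs where two caps are both exceeded: 1 + 0 + 1 = 2.
By inclusion–exclusion the count is 91 − 75 + 2 = 18.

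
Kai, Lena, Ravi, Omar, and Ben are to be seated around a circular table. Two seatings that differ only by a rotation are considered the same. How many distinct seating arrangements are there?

24

Seat Kai anywhere (absorbing the rotational symmetry), then permute the other 4: (4)! = 24.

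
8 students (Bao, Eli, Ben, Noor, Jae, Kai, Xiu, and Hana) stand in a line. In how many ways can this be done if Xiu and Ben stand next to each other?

10080

Treat {Xiu, Ben} as a single unit. There are 7 units to order, and the pair itself can be ordered 2 ways.
That gives 2 × 7! = 2 × 5040 = 10080.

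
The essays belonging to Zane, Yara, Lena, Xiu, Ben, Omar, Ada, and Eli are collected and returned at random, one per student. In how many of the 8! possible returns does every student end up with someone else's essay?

Let Aᵢ be the assignments in which student i gets their own essay. We want the size of the complement of A₁∪…∪A_8.
By inclusion–exclusion this is Σ_{j=0}^{8} (−1)^j C(8,j)·(8−j)!.
Computing: 40320 − 40320 + 20160 − 6720 + 1680 − 336 + 56 − 8 + 1 = 14833.

14833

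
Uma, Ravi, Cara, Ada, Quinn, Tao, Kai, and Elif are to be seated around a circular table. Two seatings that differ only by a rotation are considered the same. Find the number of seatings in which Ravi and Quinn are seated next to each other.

1440

Glue Ravi and Quinn into a block (2 internal orders). Seating 7 units around a circle gives (6)! arrangements.
So 2 × (6)! = 2 × 720 = 1440.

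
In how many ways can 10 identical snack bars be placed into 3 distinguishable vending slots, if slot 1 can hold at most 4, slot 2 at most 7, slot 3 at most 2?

9

Ignoring the caps, the number of non-negative solutions to x_1+…+x_3 = 10 is C(12,2) = 66.
Subtract solutions that violate a single cap (substitute x_i' = x_i − (cap_i+1)): x_1 ≥ 5 gives C(7,2) = 21; x_2 ≥ 8 gives C(4,2) = 6; x_3 ≥ 3 gives C(9,2) = 36. Together 63.
Add back pairs where two caps are both exceeded: 0 + 6 + 0 = 6.
By inclusion–exclusion the count is 66 − 63 + 6 = 9.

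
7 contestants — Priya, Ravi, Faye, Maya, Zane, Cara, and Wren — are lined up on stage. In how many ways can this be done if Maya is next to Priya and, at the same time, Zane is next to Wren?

480

Treat {Maya,Priya} as one block (2 orders) and {Zane,Wren} as another (2 orders).
That leaves 5 units to arrange: 2 × 2 × 5! = 4 × 120 = 480.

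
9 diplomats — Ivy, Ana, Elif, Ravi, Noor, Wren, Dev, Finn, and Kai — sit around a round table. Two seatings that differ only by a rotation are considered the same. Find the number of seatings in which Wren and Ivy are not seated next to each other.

Without the restriction there are (8)! = 40320 seatings.
Those with Wren next to Ivy: fuse the pair into one unit and seat 8 units around a circle — 2·(7)! = 10080.
Subtracting, 40320 − 10080 = 30240.

30240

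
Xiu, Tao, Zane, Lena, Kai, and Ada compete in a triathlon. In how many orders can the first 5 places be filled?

720

This is an ordered selection of 5 from 6: P(6,5).
That gives 6 × 5 × 4 × 3 × 2 = 720.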